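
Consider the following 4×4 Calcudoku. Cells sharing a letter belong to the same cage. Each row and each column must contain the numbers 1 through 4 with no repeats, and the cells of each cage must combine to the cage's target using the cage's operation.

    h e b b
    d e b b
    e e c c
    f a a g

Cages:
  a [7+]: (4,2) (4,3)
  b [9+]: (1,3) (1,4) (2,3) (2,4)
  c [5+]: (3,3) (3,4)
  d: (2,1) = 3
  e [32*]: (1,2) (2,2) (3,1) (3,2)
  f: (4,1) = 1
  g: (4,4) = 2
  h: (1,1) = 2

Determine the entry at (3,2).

1

H is a freebie, leaving (1,1) = 2.
Cage d is a single given cell, leaving (2,1) = 3.
The 4 cells of cage e must have product 32, leaving (3,1) = 4.
Cage f is a single given cell; hence (4,1) = 1.
Cage g is a single given cell, so (4,4) = 2.
Cage c needs two cells with sum 5; hence (3,3) = 2.
Cage c needs two cells with sum 5, which forces (3,4) = 3.
Cage e has product 32, which forces (1,2) = 4.
Cage b has sum 9, so (1,3) = 3.
3 is placed in column 4, so (1,4) = 1.
Cage e needs product 32, leaving (2,2) = 2.
The 4 cells of cage b must have sum 9, so (2,3) = 1.
Cage b has sum 9; hence (2,4) = 4.
2 is placed in row 3, which forces (3,2) = 1.
Column 2 already has 4, leaving (4,2) = 3.
Column 3 now contains 3, leaving (4,3) = 4.
The full grid is 2 4 3 1 / 3 2 1 4 / 4 1 2 3 / 1 3 4 2.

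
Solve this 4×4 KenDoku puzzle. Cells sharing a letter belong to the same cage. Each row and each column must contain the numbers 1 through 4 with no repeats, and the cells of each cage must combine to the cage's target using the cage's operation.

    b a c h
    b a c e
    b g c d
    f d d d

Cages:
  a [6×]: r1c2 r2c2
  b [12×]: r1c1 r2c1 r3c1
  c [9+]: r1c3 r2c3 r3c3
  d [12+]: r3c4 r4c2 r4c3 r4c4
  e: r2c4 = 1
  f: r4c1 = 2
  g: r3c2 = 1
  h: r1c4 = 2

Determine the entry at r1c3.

Cage h is a single given cell; hence r1c4 = 2.
Cage e is given, leaving r2c4 = 1.
Cage g is given, leaving r3c2 = 1.
Cage f is a single given cell, leaving r4c1 = 2.
The 3 cells of cage b must have product 12; hence r1c1 = 1.
2 is placed in row 1, which forces r1c2 = 3.
3 is placed in row 1; hence r1c3 = 4.
The two cells of cage a must have product 6, which forces r2c2 = 2.
Row 2 already has 2, so r2c3 = 3.
Column 3 already has 3, which forces r3c3 = 2.
Cage d needs sum 12, so r3c4 = 4.
The 4 cells of cage d must have sum 12; hence r4c2 = 4.
Cage d needs sum 12, which forces r4c3 = 1.
Cage d has sum 12, which forces r4c4 = 3.
Row 2 now contains 3; hence r2c1 = 4.
Row 3 already has 4, which forces r3c1 = 3.
Filled in: 1 3 4 2 / 4 2 3 1 / 3 1 2 4 / 2 4 1 3.

4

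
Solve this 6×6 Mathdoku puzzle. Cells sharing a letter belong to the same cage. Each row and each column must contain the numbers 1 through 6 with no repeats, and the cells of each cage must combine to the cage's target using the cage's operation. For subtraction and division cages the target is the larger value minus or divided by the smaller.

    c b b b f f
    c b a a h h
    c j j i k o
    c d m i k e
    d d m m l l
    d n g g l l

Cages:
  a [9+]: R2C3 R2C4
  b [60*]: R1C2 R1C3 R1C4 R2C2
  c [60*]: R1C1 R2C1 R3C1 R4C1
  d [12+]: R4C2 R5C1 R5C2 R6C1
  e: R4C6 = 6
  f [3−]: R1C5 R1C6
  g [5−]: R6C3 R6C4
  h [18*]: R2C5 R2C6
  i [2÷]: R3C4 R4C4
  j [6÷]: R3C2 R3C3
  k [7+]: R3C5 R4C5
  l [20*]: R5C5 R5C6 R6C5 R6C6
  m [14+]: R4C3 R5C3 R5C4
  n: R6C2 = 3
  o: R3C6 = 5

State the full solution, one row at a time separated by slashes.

6 5 2 3 1 4 / 1 2 4 5 6 3 / 2 6 1 4 3 5 / 5 1 3 2 4 6 / 3 4 5 6 2 1 / 4 3 6 1 5 2

Cage o is a single given cell, which forces R3C6 = 5.
Cage e is given; hence R4C6 = 6.
N is a freebie; hence R6C2 = 3.
Cage h needs two cells with product 18; hence R2C5 = 6.
Column 6 now contains 6, so R2C6 = 3.
Column 3 needs a 2, and only R1C3 is open for it.
The 4 cells of cage c must have product 60, leaving R2C1 = 1.
Row 2 now contains 1, which forces R2C2 = 2.
The 4 cells of cage l must have product 20, which forces R5C5 = 2.
The 4 cells of cage l must have product 20, which forces R5C6 = 1.
Cage l has product 20, leaving R6C5 = 5.
Cage l needs product 20, which forces R6C6 = 2.
Cage b has product 60, which forces R1C2 = 5.
Cage b has product 60, so R1C4 = 3.
Cage f's pair has difference 3, which forces R1C5 = 1.
Column 6 now contains 1; hence R1C6 = 4.
The 4 cells of cage d must have sum 12, leaving R4C2 = 1.
Cage d needs sum 12; hence R5C1 = 3.
Cage d has sum 12, which forces R5C2 = 4.
Row 6 already has 2; hence R6C1 = 4.
Row 1 now contains 3, so R1C1 = 6.
4 is placed in column 1, which forces R3C1 = 2.
Column 2 now contains 1; hence R3C2 = 6.
Cage j's pair has quotient 6, which forces R3C3 = 1.
2 is placed in row 3, which forces R3C4 = 4.
Row 3 now contains 4, which forces R3C5 = 3.
4 is placed in column 1; hence R4C1 = 5.
Cage m has sum 14; hence R4C3 = 3.
Column 4 now contains 4, so R4C4 = 2.
Column 5 now contains 3; hence R4C5 = 4.
Column 3 now contains 1; hence R6C3 = 6.
Row 6 already has 6, leaving R6C4 = 1.
Cage a needs two cells with sum 9, so R2C3 = 4.
Column 4 now contains 4; hence R2C4 = 5.
Column 3 now contains 6, which forces R5C3 = 5.
Cage m has sum 14; hence R5C4 = 6.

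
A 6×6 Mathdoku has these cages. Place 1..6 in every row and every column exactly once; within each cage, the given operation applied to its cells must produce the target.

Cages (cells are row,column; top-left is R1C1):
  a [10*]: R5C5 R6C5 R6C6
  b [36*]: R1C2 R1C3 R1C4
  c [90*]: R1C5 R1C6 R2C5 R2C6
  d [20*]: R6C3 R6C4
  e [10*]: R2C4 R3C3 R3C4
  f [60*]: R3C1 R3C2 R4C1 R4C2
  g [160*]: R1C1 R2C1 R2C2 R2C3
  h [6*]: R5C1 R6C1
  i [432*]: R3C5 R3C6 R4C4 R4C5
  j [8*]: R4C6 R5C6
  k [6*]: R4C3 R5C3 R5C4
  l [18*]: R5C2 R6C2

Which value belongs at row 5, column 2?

The 4 cells of cage g must have product 160, leaving R1C1 = 4.
In row 5, 4 can only go at R5C6, so R5C6 = 4.
Column 6 already has 4; hence R4C6 = 2.
The only place for 5 in row 5 is R5C5.
The 3 cells of cage a must have product 10, so R6C5 = 2.
The 3 cells of cage a must have product 10, leaving R6C6 = 1.
In row 1, 1 can only go at R1C5, so R1C5 = 1.
In row 1, 5 can only go at R1C6, so R1C6 = 5.
Row 2 needs a 1, and only R2C4 is open for it.
Row 5 needs a 6, and only R5C2 is open for it.
Column 2 already has 6, leaving R6C2 = 3.
Column 2 already has 3, which forces R1C2 = 2.
Cage h's pair has product 6, which forces R5C1 = 1.
Row 6 already has 3; hence R6C1 = 6.
Cage k has product 6, which forces R4C3 = 1.
Cage f needs product 60; hence R3C2 = 1.
Row 4 now contains 1, leaving R4C2 = 4.
Cage g needs product 160, which forces R2C1 = 2.
Column 2 now contains 4, leaving R2C2 = 5.
Cage g needs product 160, leaving R2C3 = 4.
Cage i has product 432, leaving R3C5 = 4.
The 4 cells of cage i must have product 432; hence R3C6 = 6.
4 is placed in column 3; hence R6C3 = 5.
Row 6 now contains 5, so R6C4 = 4.
Cage c has product 90, so R2C5 = 6.
6 is placed in column 6, leaving R2C6 = 3.
Column 3 already has 5, which forces R3C3 = 2.
Cage e needs product 10; hence R3C4 = 5.
Column 5 already has 6, leaving R4C5 = 3.
2 is placed in column 3, which forces R5C3 = 3.
Row 5 already has 3, leaving R5C4 = 2.
3 is placed in column 3, leaving R1C3 = 6.
Cage b has product 36, so R1C4 = 3.
Row 3 already has 5; hence R3C1 = 3.
3 is placed in row 4; hence R4C1 = 5.
3 is placed in row 4, which forces R4C4 = 6.
Filled in: 4 2 6 3 1 5 / 2 5 4 1 6 3 / 3 1 2 5 4 6 / 5 4 1 6 3 2 / 1 6 3 2 5 4 / 6 3 5 4 2 1.

6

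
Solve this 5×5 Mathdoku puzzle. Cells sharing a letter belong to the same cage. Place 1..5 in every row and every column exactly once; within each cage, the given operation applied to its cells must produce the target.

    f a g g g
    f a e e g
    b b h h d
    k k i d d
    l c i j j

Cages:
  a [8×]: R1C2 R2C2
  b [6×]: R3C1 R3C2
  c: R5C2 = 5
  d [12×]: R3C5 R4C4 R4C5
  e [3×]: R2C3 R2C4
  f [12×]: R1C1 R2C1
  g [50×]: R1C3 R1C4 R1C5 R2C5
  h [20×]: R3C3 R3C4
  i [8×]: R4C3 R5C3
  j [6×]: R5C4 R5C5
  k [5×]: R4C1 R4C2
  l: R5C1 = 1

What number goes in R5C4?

The 4 cells of cage g must have product 50, so R2C5 = 5.
Cage l is a single given cell, which forces R5C1 = 1.
Cage c is given, so R5C2 = 5.
Column 1 now contains 1, which forces R4C1 = 5.
Column 2 already has 5; hence R4C2 = 1.
In row 1, 3 can only go at R1C1, so R1C1 = 3.
Column 1 already has 3, leaving R2C1 = 4.
Row 2 already has 4; hence R2C2 = 2.
Column 1 already has 3, so R3C1 = 2.
Cage b's pair has product 6; hence R3C2 = 3.
Row 3 already has 2; hence R3C5 = 1.
2 is placed in column 2; hence R1C2 = 4.
Column 5 already has 1, which forces R1C5 = 2.
Column 5 now contains 2, so R5C5 = 3.
Cage d needs product 12; hence R4C4 = 3.
Column 5 already has 3, which forces R4C5 = 4.
Row 5 now contains 3, which forces R5C4 = 2.
Cage e needs two cells with product 3, so R2C3 = 3.
Column 4 now contains 3, leaving R2C4 = 1.
Row 4 already has 4, so R4C3 = 2.
Row 5 already has 2, so R5C3 = 4.
Cage g needs product 50, which forces R1C3 = 1.
Column 4 already has 1, leaving R1C4 = 5.
Column 3 already has 4; hence R3C3 = 5.
Cage h needs two cells with product 20; hence R3C4 = 4.
Filled in: 3 4 1 5 2 / 4 2 3 1 5 / 2 3 5 4 1 / 5 1 2 3 4 / 1 5 4 2 3.

2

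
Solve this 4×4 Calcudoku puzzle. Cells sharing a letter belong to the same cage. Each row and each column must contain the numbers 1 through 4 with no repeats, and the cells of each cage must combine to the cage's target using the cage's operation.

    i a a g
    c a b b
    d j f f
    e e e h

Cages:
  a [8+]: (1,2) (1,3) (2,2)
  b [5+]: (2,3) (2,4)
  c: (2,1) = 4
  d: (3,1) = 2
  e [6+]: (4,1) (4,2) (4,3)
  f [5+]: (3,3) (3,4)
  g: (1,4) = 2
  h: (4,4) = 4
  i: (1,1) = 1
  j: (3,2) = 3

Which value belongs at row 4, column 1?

3

Cage i is a single given cell, leaving (1,1) = 1.
G is a freebie; hence (1,4) = 2.
Cage c is given, so (2,1) = 4.
D is a freebie; hence (3,1) = 2.
Cage j is given, so (3,2) = 3.
2 is placed in column 1, leaving (4,1) = 3.
Cage h is a single given cell, so (4,4) = 4.
Column 2 now contains 3, leaving (1,2) = 4.
Cage a has sum 8, which forces (1,3) = 3.
Cage a needs sum 8; hence (2,2) = 1.
The two cells of cage b must have sum 5; hence (2,3) = 2.
The two cells of cage b must have sum 5, so (2,4) = 3.
The two cells of cage f must have sum 5, which forces (3,3) = 4.
Column 4 already has 4; hence (3,4) = 1.
Column 2 already has 1, which forces (4,2) = 2.
Column 3 already has 2, so (4,3) = 1.
Filled in: 1 4 3 2 / 4 1 2 3 / 2 3 4 1 / 3 2 1 4.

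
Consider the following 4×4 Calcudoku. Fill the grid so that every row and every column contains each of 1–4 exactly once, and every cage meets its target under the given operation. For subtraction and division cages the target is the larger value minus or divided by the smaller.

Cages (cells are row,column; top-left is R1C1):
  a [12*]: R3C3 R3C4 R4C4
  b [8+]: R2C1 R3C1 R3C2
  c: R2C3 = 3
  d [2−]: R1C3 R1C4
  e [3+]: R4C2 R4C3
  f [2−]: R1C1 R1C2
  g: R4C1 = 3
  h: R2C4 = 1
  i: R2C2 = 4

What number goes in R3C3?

I is a freebie; hence R2C2 = 4.
Cage c is a single given cell; hence R2C3 = 3.
Cage h is a single given cell, which forces R2C4 = 1.
Cage g is a single given cell; hence R4C1 = 3.
1 is placed in row 2; hence R2C1 = 2.
Cage b has sum 8, leaving R3C1 = 4.
Cage b needs sum 8, so R3C2 = 2.
2 is placed in row 3; hence R3C3 = 1.
Cage a has product 12; hence R3C4 = 3.
2 is placed in column 2, so R4C2 = 1.
1 is placed in column 3, leaving R4C3 = 2.
Row 4 now contains 2, which forces R4C4 = 4.
Column 1 already has 4; hence R1C1 = 1.
2 is placed in column 2, leaving R1C2 = 3.
2 is placed in column 3; hence R1C3 = 4.
4 is placed in column 4, leaving R1C4 = 2.
Filled in: 1 3 4 2 / 2 4 3 1 / 4 2 1 3 / 3 1 2 4.

1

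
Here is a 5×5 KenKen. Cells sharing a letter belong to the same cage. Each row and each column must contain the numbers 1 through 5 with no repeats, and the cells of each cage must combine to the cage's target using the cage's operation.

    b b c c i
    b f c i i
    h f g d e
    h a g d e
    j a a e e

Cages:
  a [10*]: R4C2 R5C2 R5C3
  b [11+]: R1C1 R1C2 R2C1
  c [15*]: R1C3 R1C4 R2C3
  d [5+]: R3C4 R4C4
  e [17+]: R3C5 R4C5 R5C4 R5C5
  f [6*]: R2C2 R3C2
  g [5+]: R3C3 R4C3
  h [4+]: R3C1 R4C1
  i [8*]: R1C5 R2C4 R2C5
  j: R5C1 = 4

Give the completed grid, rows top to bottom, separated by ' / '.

Cage j is given, leaving R5C1 = 4.
The 4 cells of cage e must have sum 17, leaving R5C4 = 5.
Row 5 already has 4, leaving R5C5 = 3.
Cage a has product 10, leaving R4C2 = 5.
Row 4 already has 5, so R4C5 = 4.
Cage i needs product 8, so R2C4 = 4.
Column 5 now contains 4; hence R3C5 = 5.
In row 1, 4 can only go at R1C2, so R1C2 = 4.
Row 3 needs a 1, and only R3C1 is open for it.
1 is placed in column 1, leaving R4C1 = 3.
Row 4 already has 3, leaving R4C4 = 2.
Cage g needs two cells with sum 5; hence R3C3 = 4.
Column 4 already has 2, so R3C4 = 3.
2 is placed in row 4, so R4C3 = 1.
1 is placed in column 3, leaving R5C3 = 2.
Column 4 now contains 3, which forces R1C4 = 1.
1 is placed in row 1, which forces R1C5 = 2.
The two cells of cage f must have product 6; hence R2C2 = 3.
3 is placed in row 2, leaving R2C3 = 5.
2 is placed in column 5, which forces R2C5 = 1.
Row 3 already has 3, leaving R3C2 = 2.
Row 5 now contains 2, leaving R5C2 = 1.
Row 1 now contains 2, which forces R1C1 = 5.
5 is placed in column 3; hence R1C3 = 3.
Row 2 already has 5, leaving R2C1 = 2.

5 4 3 1 2 / 2 3 5 4 1 / 1 2 4 3 5 / 3 5 1 2 4 / 4 1 2 5 3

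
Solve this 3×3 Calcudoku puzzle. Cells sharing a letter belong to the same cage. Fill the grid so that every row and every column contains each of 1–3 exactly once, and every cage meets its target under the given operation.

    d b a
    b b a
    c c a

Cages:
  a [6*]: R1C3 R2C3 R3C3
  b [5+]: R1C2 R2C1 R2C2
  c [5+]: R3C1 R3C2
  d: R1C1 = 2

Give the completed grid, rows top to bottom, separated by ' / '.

2 1 3 / 1 3 2 / 3 2 1

Cage d is given, which forces R1C1 = 2.
2 is placed in row 1, leaving R1C2 = 1.
1 is placed in row 1, leaving R1C3 = 3.
Column 1 already has 2; hence R2C1 = 1.
Column 2 already has 1, which forces R2C2 = 3.
Row 2 now contains 1, leaving R2C3 = 2.
Column 1 already has 2; hence R3C1 = 3.
Column 2 already has 3, so R3C2 = 2.
2 is placed in column 3, so R3C3 = 1.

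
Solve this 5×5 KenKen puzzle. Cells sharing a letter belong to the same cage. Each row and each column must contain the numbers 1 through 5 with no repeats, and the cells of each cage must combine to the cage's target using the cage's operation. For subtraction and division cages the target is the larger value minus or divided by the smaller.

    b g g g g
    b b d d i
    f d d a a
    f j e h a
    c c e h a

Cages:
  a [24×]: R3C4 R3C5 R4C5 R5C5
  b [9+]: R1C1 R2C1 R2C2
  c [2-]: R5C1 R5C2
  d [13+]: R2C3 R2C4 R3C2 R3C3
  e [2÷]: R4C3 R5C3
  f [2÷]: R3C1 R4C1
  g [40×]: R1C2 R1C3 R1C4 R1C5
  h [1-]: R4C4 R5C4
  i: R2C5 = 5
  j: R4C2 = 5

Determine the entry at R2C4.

I is a freebie, leaving R2C5 = 5.
Cage j is a single given cell, so R4C2 = 5.
Row 1 needs a 3, and only R1C1 is open for it.
The only place for 5 in row 3 is R3C3.
Cage g needs product 40, leaving R1C4 = 5.
Row 5 needs a 5, and only R5C1 is open for it.
The two cells of cage c must have difference 2, which forces R5C2 = 3.
In column 3, 3 can only go at R2C3, so R2C3 = 3.
Row 2 needs a 1, and only R2C4 is open for it.
Cage d needs sum 13, so R3C2 = 4.
Cage h's pair has difference 1; hence R4C4 = 3.
The 3 cells of cage b must have sum 9, which forces R2C1 = 4.
Column 2 now contains 4; hence R2C2 = 2.
Column 4 already has 3; hence R3C4 = 2.
The 4 cells of cage a must have product 24, which forces R3C5 = 3.
Column 4 now contains 2, which forces R5C4 = 4.
4 is placed in row 5, which forces R5C5 = 1.
2 is placed in column 2, which forces R1C2 = 1.
Row 3 now contains 2, so R3C1 = 1.
The two cells of cage f must have quotient 2, so R4C1 = 2.
Column 5 already has 1; hence R4C5 = 4.
Row 5 now contains 1, so R5C3 = 2.
Column 3 now contains 2, which forces R1C3 = 4.
Column 5 already has 4; hence R1C5 = 2.
4 is placed in row 4, so R4C3 = 1.
Filled in: 3 1 4 5 2 / 4 2 3 1 5 / 1 4 5 2 3 / 2 5 1 3 4 / 5 3 2 4 1.

1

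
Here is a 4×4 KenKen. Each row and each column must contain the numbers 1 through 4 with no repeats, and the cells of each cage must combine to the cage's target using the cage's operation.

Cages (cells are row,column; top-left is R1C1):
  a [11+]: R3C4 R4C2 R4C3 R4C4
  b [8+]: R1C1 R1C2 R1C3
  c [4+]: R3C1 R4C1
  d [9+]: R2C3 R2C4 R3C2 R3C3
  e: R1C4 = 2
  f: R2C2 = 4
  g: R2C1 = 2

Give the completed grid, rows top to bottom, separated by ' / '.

E is a freebie, leaving R1C4 = 2.
Cage g is a single given cell, so R2C1 = 2.
Cage f is given, so R2C2 = 4.
In row 4, 2 can only go at R4C2, so R4C2 = 2.
Cage a needs sum 11, which forces R3C4 = 4.
Cage a has sum 11, which forces R4C3 = 4.
Cage a needs sum 11, so R4C4 = 1.
The 3 cells of cage b must have sum 8, which forces R1C1 = 4.
Cage d needs sum 9, so R2C3 = 1.
Column 4 now contains 1, leaving R2C4 = 3.
The two cells of cage c must have sum 4, so R3C1 = 1.
The 4 cells of cage d must have sum 9, so R3C2 = 3.
Row 3 now contains 4, leaving R3C3 = 2.
1 is placed in row 4, which forces R4C1 = 3.
Column 2 already has 3, which forces R1C2 = 1.
1 is placed in column 3, so R1C3 = 3.

4 1 3 2 / 2 4 1 3 / 1 3 2 4 / 3 2 4 1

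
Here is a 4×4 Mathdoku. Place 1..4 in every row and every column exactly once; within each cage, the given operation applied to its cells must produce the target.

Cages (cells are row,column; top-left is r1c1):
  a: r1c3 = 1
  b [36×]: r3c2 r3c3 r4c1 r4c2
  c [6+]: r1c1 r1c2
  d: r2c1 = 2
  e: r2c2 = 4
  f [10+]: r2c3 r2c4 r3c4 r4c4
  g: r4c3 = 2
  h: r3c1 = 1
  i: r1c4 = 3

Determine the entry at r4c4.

4

Cage a is a single given cell, which forces r1c3 = 1.
I is a freebie, so r1c4 = 3.
D is a freebie, so r2c1 = 2.
Cage e is given, leaving r2c2 = 4.
4 is placed in row 2, which forces r2c3 = 3.
4 is placed in row 2; hence r2c4 = 1.
Cage h is given, leaving r3c1 = 1.
Cage g is given, which forces r4c3 = 2.
2 is placed in row 4, so r4c4 = 4.
2 is placed in column 1, so r1c1 = 4.
Column 2 now contains 4; hence r1c2 = 2.
Cage b needs product 36, leaving r3c2 = 3.
Column 3 already has 2, so r3c3 = 4.
4 is placed in column 4, so r3c4 = 2.
Row 4 already has 4, which forces r4c1 = 3.
Cage b has product 36, which forces r4c2 = 1.
Completed grid: 4 2 1 3 / 2 4 3 1 / 1 3 4 2 / 3 1 2 4.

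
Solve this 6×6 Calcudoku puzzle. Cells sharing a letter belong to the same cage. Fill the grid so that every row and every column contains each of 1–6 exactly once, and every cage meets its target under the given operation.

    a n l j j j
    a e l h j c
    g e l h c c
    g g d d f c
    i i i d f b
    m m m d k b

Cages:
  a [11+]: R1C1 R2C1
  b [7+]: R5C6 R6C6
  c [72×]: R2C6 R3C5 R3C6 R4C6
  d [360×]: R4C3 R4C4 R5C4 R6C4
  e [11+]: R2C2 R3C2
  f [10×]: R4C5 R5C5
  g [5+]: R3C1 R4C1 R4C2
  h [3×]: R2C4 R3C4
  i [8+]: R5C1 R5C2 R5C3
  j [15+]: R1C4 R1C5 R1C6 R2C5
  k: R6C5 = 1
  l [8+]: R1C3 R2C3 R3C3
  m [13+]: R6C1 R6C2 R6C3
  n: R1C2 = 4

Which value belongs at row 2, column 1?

6

Cage n is given; hence R1C2 = 4.
Cage k is a single given cell; hence R6C5 = 1.
Row 5 needs a 6, and only R5C4 is open for it.
The 3 cells of cage m must have sum 13, so R6C1 = 4.
Cage m has sum 13, leaving R6C2 = 3.
Cage m has sum 13, leaving R6C3 = 6.
Column 3 now contains 6, leaving R4C3 = 3.
Cage d needs product 360, so R4C4 = 4.
The 4 cells of cage d must have product 360, leaving R6C4 = 5.
Row 6 now contains 5; hence R6C6 = 2.
5 is placed in column 4; hence R1C4 = 2.
Cage j needs sum 15; hence R2C5 = 4.
The 3 cells of cage g must have sum 5, leaving R3C1 = 2.
3 is placed in row 4, which forces R4C1 = 1.
The 3 cells of cage g must have sum 5, so R4C2 = 2.
Row 4 now contains 2, leaving R4C5 = 5.
Row 4 already has 1, so R4C6 = 6.
Column 1 already has 1, leaving R5C1 = 3.
Column 2 already has 2, so R5C2 = 1.
Column 5 already has 5, so R5C5 = 2.
Column 6 already has 2; hence R5C6 = 5.
Cage j has sum 15, leaving R1C5 = 6.
6 is placed in column 6, so R1C6 = 3.
The 3 cells of cage l must have sum 8; hence R2C3 = 2.
Cage c has product 72, so R2C6 = 1.
The 4 cells of cage c must have product 72, so R3C5 = 3.
Cage c needs product 72; hence R3C6 = 4.
Row 5 now contains 5; hence R5C3 = 4.
Row 1 already has 6, which forces R1C1 = 5.
5 is placed in row 1, leaving R1C3 = 1.
The two cells of cage a must have sum 11; hence R2C1 = 6.
Row 2 already has 6, so R2C2 = 5.
1 is placed in row 2, leaving R2C4 = 3.
Column 2 now contains 5, which forces R3C2 = 6.
1 is placed in column 3, which forces R3C3 = 5.
3 is placed in row 3, which forces R3C4 = 1.
The full grid is 5 4 1 2 6 3 / 6 5 2 3 4 1 / 2 6 5 1 3 4 / 1 2 3 4 5 6 / 3 1 4 6 2 5 / 4 3 6 5 1 2.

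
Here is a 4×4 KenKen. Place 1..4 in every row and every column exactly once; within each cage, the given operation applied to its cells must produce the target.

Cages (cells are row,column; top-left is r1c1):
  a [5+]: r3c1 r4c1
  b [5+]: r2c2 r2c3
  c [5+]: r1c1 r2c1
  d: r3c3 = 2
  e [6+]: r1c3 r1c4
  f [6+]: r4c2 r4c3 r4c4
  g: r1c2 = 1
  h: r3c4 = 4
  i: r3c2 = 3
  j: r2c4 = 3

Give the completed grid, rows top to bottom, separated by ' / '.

Cage g is given, so r1c2 = 1.
J is a freebie, so r2c4 = 3.
I is a freebie; hence r3c2 = 3.
Cage d is given; hence r3c3 = 2.
Cage h is a single given cell, so r3c4 = 4.
Column 2 now contains 3; hence r4c2 = 2.
Row 4 already has 2, leaving r4c4 = 1.
2 is placed in column 3, so r1c3 = 4.
Column 4 now contains 4, which forces r1c4 = 2.
Column 2 already has 2, which forces r2c2 = 4.
Cage b's pair has sum 5, leaving r2c3 = 1.
Row 3 already has 4, which forces r3c1 = 1.
Cage a's pair has sum 5, which forces r4c1 = 4.
1 is placed in row 4, so r4c3 = 3.
Row 1 already has 4, so r1c1 = 3.
Row 2 already has 1, which forces r2c1 = 2.

3 1 4 2 / 2 4 1 3 / 1 3 2 4 / 4 2 3 1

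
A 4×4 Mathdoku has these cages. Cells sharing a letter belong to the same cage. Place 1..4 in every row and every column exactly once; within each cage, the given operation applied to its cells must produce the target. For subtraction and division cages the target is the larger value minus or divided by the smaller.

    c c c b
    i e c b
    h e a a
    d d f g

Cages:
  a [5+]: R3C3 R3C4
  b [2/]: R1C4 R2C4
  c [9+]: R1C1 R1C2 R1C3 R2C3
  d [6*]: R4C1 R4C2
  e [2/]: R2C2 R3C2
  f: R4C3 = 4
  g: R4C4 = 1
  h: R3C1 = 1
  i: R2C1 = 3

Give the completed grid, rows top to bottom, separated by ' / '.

4 1 3 2 / 3 2 1 4 / 1 4 2 3 / 2 3 4 1

Cage i is a single given cell, which forces R2C1 = 3.
Cage h is given, which forces R3C1 = 1.
Column 1 now contains 3, so R4C1 = 2.
Row 4 already has 2; hence R4C2 = 3.
F is a freebie, leaving R4C3 = 4.
Cage g is a single given cell; hence R4C4 = 1.
2 is placed in column 1, leaving R1C1 = 4.
Row 1 now contains 4; hence R1C4 = 2.
Column 4 already has 2, leaving R2C4 = 4.
Column 4 already has 2, leaving R3C4 = 3.
Row 1 already has 2; hence R1C2 = 1.
The 4 cells of cage c must have sum 9, leaving R1C3 = 3.
1 is placed in column 2; hence R2C2 = 2.
Cage c needs sum 9, so R2C3 = 1.
2 is placed in column 2, which forces R3C2 = 4.
Row 3 now contains 3, which forces R3C3 = 2.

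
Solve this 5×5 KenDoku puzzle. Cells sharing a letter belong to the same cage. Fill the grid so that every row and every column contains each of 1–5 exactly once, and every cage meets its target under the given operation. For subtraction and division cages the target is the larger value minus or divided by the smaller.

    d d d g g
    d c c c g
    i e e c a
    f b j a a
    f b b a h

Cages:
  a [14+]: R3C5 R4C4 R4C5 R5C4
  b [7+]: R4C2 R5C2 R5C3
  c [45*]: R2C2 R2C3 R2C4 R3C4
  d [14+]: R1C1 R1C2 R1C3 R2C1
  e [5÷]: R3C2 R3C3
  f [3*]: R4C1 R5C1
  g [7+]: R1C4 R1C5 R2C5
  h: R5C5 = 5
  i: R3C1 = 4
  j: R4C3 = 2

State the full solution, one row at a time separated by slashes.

5 3 4 2 1 / 2 5 3 1 4 / 4 1 5 3 2 / 1 4 2 5 3 / 3 2 1 4 5

Cage i is given, so R3C1 = 4.
Cage c needs product 45, so R3C4 = 3.
Cage j is given, leaving R4C3 = 2.
Cage h is a single given cell, leaving R5C5 = 5.
The 4 cells of cage a must have sum 14, so R4C4 = 5.
Cage a needs sum 14; hence R5C4 = 4.
5 is placed in column 4, so R2C4 = 1.
Column 4 already has 1, so R1C4 = 2.
The only place for 4 in row 2 is R2C5.
The 3 cells of cage g must have sum 7, leaving R1C5 = 1.
Cage a needs sum 14; hence R3C5 = 2.
4 is placed in column 5, so R4C5 = 3.
Cage d has sum 14, leaving R2C1 = 2.
3 is placed in row 4, so R4C1 = 1.
3 is placed in row 4, which forces R4C2 = 4.
Cage f needs two cells with product 3, which forces R5C1 = 3.
Cage b needs sum 7, leaving R5C2 = 2.
Cage b needs sum 7, leaving R5C3 = 1.
Column 1 now contains 3, leaving R1C1 = 5.
The 4 cells of cage d must have sum 14, so R1C2 = 3.
Cage d has sum 14; hence R1C3 = 4.
3 is placed in column 2, so R2C2 = 5.
Row 2 now contains 5, leaving R2C3 = 3.
Cage e needs two cells with quotient 5, which forces R3C2 = 1.
Column 3 now contains 1, leaving R3C3 = 5.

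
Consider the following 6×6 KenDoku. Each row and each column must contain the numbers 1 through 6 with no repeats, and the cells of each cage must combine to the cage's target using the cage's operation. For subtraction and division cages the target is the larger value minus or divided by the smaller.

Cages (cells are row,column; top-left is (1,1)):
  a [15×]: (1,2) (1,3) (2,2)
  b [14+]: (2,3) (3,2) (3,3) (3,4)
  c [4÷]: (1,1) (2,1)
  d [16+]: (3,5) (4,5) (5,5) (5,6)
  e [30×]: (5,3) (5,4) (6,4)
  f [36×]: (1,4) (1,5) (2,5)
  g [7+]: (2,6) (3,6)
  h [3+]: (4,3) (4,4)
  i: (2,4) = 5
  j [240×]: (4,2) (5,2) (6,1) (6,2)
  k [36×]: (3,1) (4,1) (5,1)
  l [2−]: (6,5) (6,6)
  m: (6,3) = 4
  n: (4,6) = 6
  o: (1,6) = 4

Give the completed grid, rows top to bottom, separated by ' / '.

Cage o is a single given cell, so (1,6) = 4.
I is a freebie, so (2,4) = 5.
N is a freebie, so (4,6) = 6.
M is a freebie, so (6,3) = 4.
4 is placed in row 1, which forces (1,1) = 1.
Cage c's pair has quotient 4, so (2,1) = 4.
Cage g needs two cells with sum 7, so (2,6) = 2.
Cage g's pair has sum 7, leaving (3,6) = 5.
Cage e needs product 30; hence (5,3) = 5.
Cage a needs product 15, leaving (1,2) = 5.
5 is placed in column 3, so (1,3) = 3.
Cage a needs product 15; hence (2,2) = 1.
1 is placed in row 2; hence (2,3) = 6.
6 is placed in row 2, leaving (2,5) = 3.
Cage b has sum 14; hence (3,3) = 1.
Column 3 now contains 1, which forces (4,3) = 2.
Row 4 already has 2, so (4,4) = 1.
The 4 cells of cage d must have sum 16; hence (4,5) = 5.
Cage j has product 240; hence (6,1) = 5.
5 is placed in column 5, which forces (6,5) = 1.
Cage l's pair has difference 2; hence (6,6) = 3.
Row 4 already has 2, leaving (4,1) = 3.
Row 4 already has 2, which forces (4,2) = 4.
Cage e has product 30; hence (5,4) = 3.
3 is placed in column 6, which forces (5,6) = 1.
The 3 cells of cage e must have product 30, so (6,4) = 2.
2 is placed in column 4, leaving (1,4) = 6.
Cage f needs product 36, so (1,5) = 2.
Column 2 already has 4, which forces (3,2) = 3.
Column 4 already has 3, leaving (3,4) = 4.
4 is placed in row 3, so (3,5) = 6.
Cage j has product 240, so (5,2) = 2.
6 is placed in column 5, so (5,5) = 4.
2 is placed in row 6, so (6,2) = 6.
6 is placed in row 3; hence (3,1) = 2.
Row 5 already has 2, so (5,1) = 6.

1 5 3 6 2 4 / 4 1 6 5 3 2 / 2 3 1 4 6 5 / 3 4 2 1 5 6 / 6 2 5 3 4 1 / 5 6 4 2 1 3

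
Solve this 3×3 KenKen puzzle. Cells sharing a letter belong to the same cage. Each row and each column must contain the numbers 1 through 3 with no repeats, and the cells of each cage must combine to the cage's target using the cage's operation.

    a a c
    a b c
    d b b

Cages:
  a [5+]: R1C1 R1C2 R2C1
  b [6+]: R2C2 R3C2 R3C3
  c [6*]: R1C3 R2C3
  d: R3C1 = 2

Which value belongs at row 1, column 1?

3

D is a freebie; hence R3C1 = 2.
Cage a needs sum 5, which forces R1C1 = 3.
Cage a has sum 5, so R1C2 = 1.
Row 1 now contains 3, which forces R1C3 = 2.
2 is placed in column 1, which forces R2C1 = 1.
Cage b needs sum 6; hence R2C2 = 2.
2 is placed in column 3, so R2C3 = 3.
Column 2 now contains 1; hence R3C2 = 3.
3 is placed in column 3, leaving R3C3 = 1.
The full grid is 3 1 2 / 1 2 3 / 2 3 1.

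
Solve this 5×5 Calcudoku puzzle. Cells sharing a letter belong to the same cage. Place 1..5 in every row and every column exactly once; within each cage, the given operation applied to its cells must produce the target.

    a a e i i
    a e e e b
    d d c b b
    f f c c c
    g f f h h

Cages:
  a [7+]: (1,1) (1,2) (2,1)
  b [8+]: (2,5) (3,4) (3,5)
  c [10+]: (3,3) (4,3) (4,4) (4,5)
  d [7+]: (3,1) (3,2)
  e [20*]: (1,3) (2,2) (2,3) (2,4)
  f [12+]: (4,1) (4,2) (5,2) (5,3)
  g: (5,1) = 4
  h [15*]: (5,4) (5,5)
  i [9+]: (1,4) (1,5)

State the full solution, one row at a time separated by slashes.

1 3 2 4 5 / 3 1 5 2 4 / 2 5 4 3 1 / 5 4 3 1 2 / 4 2 1 5 3

Cage g is a single given cell, so (5,1) = 4.
Cage f has sum 12; hence (4,1) = 5.
Cage f needs sum 12, so (4,2) = 4.
Cage d needs two cells with sum 7; hence (3,1) = 2.
The two cells of cage d must have sum 7, which forces (3,2) = 5.
The 4 cells of cage c must have sum 10; hence (3,3) = 4.
Cage a has sum 7; hence (1,1) = 1.
The 3 cells of cage a must have sum 7, which forces (1,2) = 3.
Row 1 already has 1; hence (1,3) = 2.
2 is placed in column 1, which forces (2,1) = 3.
The 3 cells of cage b must have sum 8, which forces (2,5) = 4.
Column 3 already has 2, so (5,3) = 1.
The two cells of cage i must have sum 9, so (1,4) = 4.
Column 5 already has 4; hence (1,5) = 5.
Column 3 now contains 1, which forces (2,3) = 5.
Column 3 now contains 1, which forces (4,3) = 3.
1 is placed in row 5, which forces (5,2) = 2.
5 is placed in column 5, so (5,5) = 3.
2 is placed in column 2; hence (2,2) = 1.
Cage e has product 20, leaving (2,4) = 2.
Cage b needs sum 8, which forces (3,4) = 3.
Column 5 already has 3, which forces (3,5) = 1.
Column 4 now contains 2, which forces (4,4) = 1.
Column 5 already has 1, so (4,5) = 2.
Row 5 already has 3; hence (5,4) = 5.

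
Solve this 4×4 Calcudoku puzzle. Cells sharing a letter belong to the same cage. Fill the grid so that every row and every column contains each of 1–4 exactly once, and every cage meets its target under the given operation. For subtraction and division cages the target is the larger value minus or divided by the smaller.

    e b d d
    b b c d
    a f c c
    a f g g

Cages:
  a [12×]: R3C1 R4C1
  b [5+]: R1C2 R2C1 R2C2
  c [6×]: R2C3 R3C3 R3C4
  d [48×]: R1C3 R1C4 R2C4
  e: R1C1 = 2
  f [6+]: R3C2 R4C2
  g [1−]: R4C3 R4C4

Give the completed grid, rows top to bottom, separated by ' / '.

E is a freebie, so R1C1 = 2.
Row 1 already has 2, which forces R1C2 = 1.
Cage d has product 48, so R1C3 = 4.
The 3 cells of cage d must have product 48, leaving R1C4 = 3.
Column 1 now contains 2; hence R2C1 = 1.
Column 2 now contains 1, leaving R2C2 = 3.
3 is placed in row 2, leaving R2C3 = 2.
Cage d has product 48, leaving R2C4 = 4.
Cage c has product 6; hence R3C3 = 3.
Cage c has product 6; hence R3C4 = 1.
Column 3 already has 3, which forces R4C3 = 1.
Cage g's pair has difference 1, so R4C4 = 2.
Row 3 now contains 3; hence R3C1 = 4.
Cage f's pair has sum 6, which forces R3C2 = 2.
Cage a's pair has product 12, so R4C1 = 3.
Row 4 already has 2, leaving R4C2 = 4.

2 1 4 3 / 1 3 2 4 / 4 2 3 1 / 3 4 1 2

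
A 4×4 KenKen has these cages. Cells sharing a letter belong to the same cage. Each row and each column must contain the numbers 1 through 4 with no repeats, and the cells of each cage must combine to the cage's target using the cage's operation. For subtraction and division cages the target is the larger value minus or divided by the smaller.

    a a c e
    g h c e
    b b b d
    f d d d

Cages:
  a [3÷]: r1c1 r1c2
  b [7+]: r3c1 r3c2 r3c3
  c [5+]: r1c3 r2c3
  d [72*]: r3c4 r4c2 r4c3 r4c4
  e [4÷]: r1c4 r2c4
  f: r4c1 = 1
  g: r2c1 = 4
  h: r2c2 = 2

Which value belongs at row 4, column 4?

2

Cage g is given, so r2c1 = 4.
Cage h is a single given cell, leaving r2c2 = 2.
Row 2 now contains 4; hence r2c4 = 1.
Cage d has product 72, which forces r3c4 = 3.
Cage f is a single given cell, leaving r4c1 = 1.
Column 1 now contains 1, so r1c1 = 3.
The two cells of cage a must have quotient 3; hence r1c2 = 1.
The two cells of cage c must have sum 5, leaving r1c3 = 2.
Column 4 already has 1, which forces r1c4 = 4.
Row 2 already has 1; hence r2c3 = 3.
Column 1 now contains 1, which forces r3c1 = 2.
Column 2 already has 1, which forces r3c2 = 4.
4 is placed in row 3, leaving r3c3 = 1.
4 is placed in column 2, which forces r4c2 = 3.
Column 3 already has 3, which forces r4c3 = 4.
Column 4 already has 4; hence r4c4 = 2.
The full grid is 3 1 2 4 / 4 2 3 1 / 2 4 1 3 / 1 3 4 2.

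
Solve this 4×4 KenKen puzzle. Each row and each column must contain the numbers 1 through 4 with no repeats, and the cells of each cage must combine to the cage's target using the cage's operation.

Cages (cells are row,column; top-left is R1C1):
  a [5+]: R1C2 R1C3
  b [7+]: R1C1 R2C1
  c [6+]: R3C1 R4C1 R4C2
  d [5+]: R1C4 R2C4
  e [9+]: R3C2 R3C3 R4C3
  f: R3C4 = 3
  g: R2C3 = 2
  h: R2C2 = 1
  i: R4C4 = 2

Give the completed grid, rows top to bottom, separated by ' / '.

4 2 3 1 / 3 1 2 4 / 2 4 1 3 / 1 3 4 2

H is a freebie, so R2C2 = 1.
Cage g is a single given cell, which forces R2C3 = 2.
Cage f is a single given cell, which forces R3C4 = 3.
Cage i is a single given cell, which forces R4C4 = 2.
Cage d needs two cells with sum 5, so R1C4 = 1.
Column 4 now contains 3, which forces R2C4 = 4.
Cage c has sum 6, so R3C1 = 2.
Row 3 now contains 2, which forces R3C2 = 4.
4 is placed in row 3; hence R3C3 = 1.
Cage c needs sum 6; hence R4C1 = 1.
2 is placed in row 4, so R4C2 = 3.
Row 4 now contains 3, so R4C3 = 4.
The two cells of cage b must have sum 7, leaving R1C1 = 4.
Column 2 now contains 4, which forces R1C2 = 2.
Row 1 already has 1; hence R1C3 = 3.
Row 2 now contains 4, which forces R2C1 = 3.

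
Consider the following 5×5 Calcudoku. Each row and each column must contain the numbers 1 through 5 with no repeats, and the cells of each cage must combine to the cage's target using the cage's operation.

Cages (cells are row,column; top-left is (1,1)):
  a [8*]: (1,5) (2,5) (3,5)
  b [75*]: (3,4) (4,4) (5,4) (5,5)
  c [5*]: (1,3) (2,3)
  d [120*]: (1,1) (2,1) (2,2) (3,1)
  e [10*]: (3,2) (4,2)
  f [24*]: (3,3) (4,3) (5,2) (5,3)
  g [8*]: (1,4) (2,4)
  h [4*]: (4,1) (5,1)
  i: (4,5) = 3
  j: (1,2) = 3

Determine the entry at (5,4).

Cage j is a single given cell; hence (1,2) = 3.
I is a freebie, so (4,5) = 3.
The 4 cells of cage b must have product 75, so (5,5) = 5.
In row 2, 3 can only go at (2,1), so (2,1) = 3.
The only place for 1 in column 2 is (5,2).
The two cells of cage h must have product 4; hence (4,1) = 1.
Row 4 already has 1, which forces (4,4) = 5.
Row 5 already has 1, which forces (5,1) = 4.
Row 5 already has 1, so (5,4) = 3.
Cage d has product 120; hence (2,2) = 4.
4 is placed in row 2, so (2,4) = 2.
2 is placed in row 2, leaving (2,5) = 1.
Cage e needs two cells with product 10, leaving (3,2) = 5.
Cage f needs product 24, so (3,3) = 3.
5 is placed in column 4, leaving (3,4) = 1.
5 is placed in row 4, so (4,2) = 2.
Cage f has product 24, so (4,3) = 4.
Row 5 now contains 3, which forces (5,3) = 2.
The 4 cells of cage d must have product 120, leaving (1,1) = 5.
The two cells of cage c must have product 5; hence (1,3) = 1.
2 is placed in column 4, which forces (1,4) = 4.
4 is placed in row 1, leaving (1,5) = 2.
1 is placed in row 2, so (2,3) = 5.
Row 3 now contains 5; hence (3,1) = 2.
Column 5 now contains 2, which forces (3,5) = 4.
Completed grid: 5 3 1 4 2 / 3 4 5 2 1 / 2 5 3 1 4 / 1 2 4 5 3 / 4 1 2 3 5.

3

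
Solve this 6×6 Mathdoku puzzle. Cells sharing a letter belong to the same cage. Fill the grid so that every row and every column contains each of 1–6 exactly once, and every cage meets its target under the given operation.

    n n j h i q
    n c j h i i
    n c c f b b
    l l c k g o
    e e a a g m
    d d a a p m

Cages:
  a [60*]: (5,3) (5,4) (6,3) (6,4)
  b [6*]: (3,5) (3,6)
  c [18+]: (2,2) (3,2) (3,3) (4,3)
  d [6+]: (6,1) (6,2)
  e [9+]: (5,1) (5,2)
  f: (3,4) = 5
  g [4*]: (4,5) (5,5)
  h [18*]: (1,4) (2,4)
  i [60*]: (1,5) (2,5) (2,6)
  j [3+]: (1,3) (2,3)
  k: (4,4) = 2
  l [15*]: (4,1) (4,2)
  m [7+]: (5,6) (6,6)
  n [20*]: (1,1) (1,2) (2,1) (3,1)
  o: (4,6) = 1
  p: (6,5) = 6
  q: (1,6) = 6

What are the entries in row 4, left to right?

3 5 6 2 4 1

Q is a freebie; hence (1,6) = 6.
F is a freebie, so (3,4) = 5.
Cage k is a single given cell, leaving (4,4) = 2.
O is a freebie, leaving (4,6) = 1.
Cage p is a single given cell; hence (6,5) = 6.
Row 1 already has 6; hence (1,4) = 3.
Cage h's pair has product 18, which forces (2,4) = 6.
Row 4 already has 1, so (4,5) = 4.
Cage g's pair has product 4; hence (5,5) = 1.
Column 5 already has 4, which forces (1,5) = 5.
Cage i has product 60, leaving (2,5) = 3.
The 3 cells of cage i must have product 60, which forces (2,6) = 4.
Column 5 now contains 3, leaving (3,5) = 2.
Row 3 now contains 2, so (3,6) = 3.
Row 5 already has 1; hence (5,4) = 4.
Cage a needs product 60; hence (6,4) = 1.
Cage n has product 20, so (1,1) = 4.
The 4 cells of cage n must have product 20, which forces (1,2) = 1.
Row 1 already has 1, which forces (1,3) = 2.
Cage n has product 20, so (2,1) = 5.
Row 2 now contains 5, leaving (2,2) = 2.
2 is placed in column 3, so (2,3) = 1.
Cage n has product 20, leaving (3,1) = 1.
5 is placed in column 1; hence (4,1) = 3.
Row 4 already has 3; hence (4,2) = 5.
Row 4 already has 3, so (4,3) = 6.
Column 1 already has 3, so (5,1) = 6.
6 is placed in row 5, which forces (5,2) = 3.
Row 5 now contains 3, so (5,3) = 5.
Row 5 already has 5, leaving (5,6) = 2.
Column 1 already has 4, so (6,1) = 2.
Column 2 now contains 2, leaving (6,2) = 4.
5 is placed in column 3; hence (6,3) = 3.
2 is placed in column 6, which forces (6,6) = 5.
Column 2 already has 4, which forces (3,2) = 6.
Column 3 already has 6, which forces (3,3) = 4.
Filled in: 4 1 2 3 5 6 / 5 2 1 6 3 4 / 1 6 4 5 2 3 / 3 5 6 2 4 1 / 6 3 5 4 1 2 / 2 4 3 1 6 5.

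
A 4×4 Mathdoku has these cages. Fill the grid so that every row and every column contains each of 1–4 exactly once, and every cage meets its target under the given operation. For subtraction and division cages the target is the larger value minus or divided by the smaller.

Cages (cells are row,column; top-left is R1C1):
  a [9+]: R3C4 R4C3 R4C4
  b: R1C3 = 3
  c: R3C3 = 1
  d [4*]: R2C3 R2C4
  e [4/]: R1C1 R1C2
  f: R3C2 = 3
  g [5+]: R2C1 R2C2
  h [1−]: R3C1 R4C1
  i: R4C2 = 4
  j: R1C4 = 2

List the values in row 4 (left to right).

1 4 2 3

Cage b is given, so R1C3 = 3.
Cage j is given, so R1C4 = 2.
Cage f is a single given cell, so R3C2 = 3.
C is a freebie; hence R3C3 = 1.
Row 3 already has 3, so R3C4 = 4.
Cage i is given; hence R4C2 = 4.
Row 4 now contains 4, which forces R4C3 = 2.
Cage e needs two cells with quotient 4; hence R1C1 = 4.
Column 2 now contains 4, so R1C2 = 1.
Column 1 already has 4, leaving R2C1 = 3.
Column 2 already has 1, so R2C2 = 2.
Column 3 already has 1, leaving R2C3 = 4.
Column 4 already has 4; hence R2C4 = 1.
Row 3 now contains 4, leaving R3C1 = 2.
3 is placed in column 1, so R4C1 = 1.
Cage a needs sum 9, which forces R4C4 = 3.
Completed grid: 4 1 3 2 / 3 2 4 1 / 2 3 1 4 / 1 4 2 3.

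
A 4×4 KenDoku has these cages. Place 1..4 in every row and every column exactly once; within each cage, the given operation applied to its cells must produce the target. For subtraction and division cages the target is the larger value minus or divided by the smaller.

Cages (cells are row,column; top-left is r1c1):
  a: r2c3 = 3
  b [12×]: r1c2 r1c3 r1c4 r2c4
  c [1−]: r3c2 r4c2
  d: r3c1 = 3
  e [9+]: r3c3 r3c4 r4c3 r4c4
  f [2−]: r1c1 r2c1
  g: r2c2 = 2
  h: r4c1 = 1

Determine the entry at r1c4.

3

G is a freebie, which forces r2c2 = 2.
A is a freebie, so r2c3 = 3.
Row 2 already has 2, so r2c4 = 1.
Cage d is a single given cell, so r3c1 = 3.
Cage h is a single given cell; hence r4c1 = 1.
Cage f needs two cells with difference 2; hence r1c1 = 2.
Row 2 already has 1, leaving r2c1 = 4.
The two cells of cage c must have difference 1, leaving r3c2 = 4.
Cage e needs sum 9; hence r3c3 = 1.
Cage e needs sum 9; hence r3c4 = 2.
Cage c needs two cells with difference 1, leaving r4c2 = 3.
Cage e has sum 9, so r4c3 = 2.
Cage e has sum 9, so r4c4 = 4.
Column 2 already has 3; hence r1c2 = 1.
1 is placed in column 3, so r1c3 = 4.
Column 4 already has 4, leaving r1c4 = 3.
The full grid is 2 1 4 3 / 4 2 3 1 / 3 4 1 2 / 1 3 2 4.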